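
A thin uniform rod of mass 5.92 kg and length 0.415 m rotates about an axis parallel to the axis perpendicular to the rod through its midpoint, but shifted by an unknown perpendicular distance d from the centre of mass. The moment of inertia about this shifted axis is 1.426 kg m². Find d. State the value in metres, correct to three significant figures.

About the centre-of-mass axis, I_cm = (1/12)ML² = (1/12)(5.92)(0.415)² = 0.084964 kg m².
Parallel axis theorem: I = I_cm + Md², so Md² = 1.426 − 0.084964 = 1.341 kg m².
d = √(1.341 / 5.92) = 0.47595 m.

0.476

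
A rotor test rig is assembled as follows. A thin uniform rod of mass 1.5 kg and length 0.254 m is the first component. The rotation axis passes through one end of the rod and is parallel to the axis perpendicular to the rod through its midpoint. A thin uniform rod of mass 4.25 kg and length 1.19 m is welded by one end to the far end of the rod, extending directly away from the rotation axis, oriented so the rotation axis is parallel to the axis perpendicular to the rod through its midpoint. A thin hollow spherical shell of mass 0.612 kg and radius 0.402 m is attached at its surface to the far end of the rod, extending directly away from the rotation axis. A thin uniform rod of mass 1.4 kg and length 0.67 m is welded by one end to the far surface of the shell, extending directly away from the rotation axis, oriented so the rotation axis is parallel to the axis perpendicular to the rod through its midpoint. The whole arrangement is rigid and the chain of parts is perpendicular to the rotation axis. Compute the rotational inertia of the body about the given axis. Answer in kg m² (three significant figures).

Thin rod: I_cm = (1/12)ML² = (1/12)(1.5)(0.254)² = 0.0080645 kg m²; centre at d = 0.127 m, so I = I_cm + Md² gives I = 0.0080645 + (1.5)(0.127)² = 0.032258 kg m².
Thin rod: I_cm = (1/12)ML² = (1/12)(4.25)(1.19)² = 0.50154 kg m²; centre at d = 0.127 + 0.127 + 0.595 = 0.849 m, so I = I_cm + Md² gives I = 0.50154 + (4.25)(0.849)² = 3.5649 kg m².
Spherical shell: I_cm = (2/3)MR² = (2/3)(0.612)(0.402)² = 0.065934 kg m²; centre at d = 0.127 + 0.127 + 0.595 + 0.595 + 0.402 = 1.846 m, so I = I_cm + Md² gives I = 0.065934 + (0.612)(1.846)² = 2.1515 kg m².
Thin rod: I_cm = (1/12)ML² = (1/12)(1.4)(0.67)² = 0.052372 kg m²; centre at d = 0.127 + 0.127 + 0.595 + 0.595 + 0.402 + 0.402 + 0.335 = 2.583 m, so I = I_cm + Md² gives I = 0.052372 + (1.4)(2.583)² = 9.393 kg m².
Total I = 0.032258 + 3.5649 + 2.1515 + 9.393 = 15.142 kg m².

15.1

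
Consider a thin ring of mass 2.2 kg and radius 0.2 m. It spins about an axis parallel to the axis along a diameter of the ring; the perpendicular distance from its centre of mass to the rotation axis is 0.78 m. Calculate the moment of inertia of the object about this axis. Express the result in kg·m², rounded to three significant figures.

I_cm = (1/2)MR² = (1/2)(2.2)(0.2)² = 0.044 kg·m²; centre at d = 0.78 m, so I = I_cm + Md² gives I = 0.044 + (2.2)(0.78)² = 1.3825 kg·m².

1.38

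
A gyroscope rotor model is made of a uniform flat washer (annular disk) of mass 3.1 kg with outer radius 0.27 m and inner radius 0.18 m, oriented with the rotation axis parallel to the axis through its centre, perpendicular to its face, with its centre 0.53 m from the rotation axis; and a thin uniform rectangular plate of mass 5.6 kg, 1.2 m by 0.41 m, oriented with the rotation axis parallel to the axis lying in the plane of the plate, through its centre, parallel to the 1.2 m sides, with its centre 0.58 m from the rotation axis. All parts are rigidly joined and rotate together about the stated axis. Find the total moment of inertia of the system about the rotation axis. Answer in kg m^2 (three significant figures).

Annular disk: I_cm = (1/2)M(R²+r²) = (1/2)(3.1)[(0.27)² + (0.18)²] = 0.16321 kg m^2; centre at d = 0.53 m, so I = I_cm + Md² gives I = 0.16321 + (3.1)(0.53)² = 1.034 kg m^2.
Rectangular plate: I_cm = (1/12)Mb² = (1/12)(5.6)(0.41)² = 0.078447 kg m^2; centre at d = 0.58 m, so I = I_cm + Md² gives I = 0.078447 + (5.6)(0.58)² = 1.9623 kg m^2.
Total I = 1.034 + 1.9623 = 2.9963 kg m^2.

3.00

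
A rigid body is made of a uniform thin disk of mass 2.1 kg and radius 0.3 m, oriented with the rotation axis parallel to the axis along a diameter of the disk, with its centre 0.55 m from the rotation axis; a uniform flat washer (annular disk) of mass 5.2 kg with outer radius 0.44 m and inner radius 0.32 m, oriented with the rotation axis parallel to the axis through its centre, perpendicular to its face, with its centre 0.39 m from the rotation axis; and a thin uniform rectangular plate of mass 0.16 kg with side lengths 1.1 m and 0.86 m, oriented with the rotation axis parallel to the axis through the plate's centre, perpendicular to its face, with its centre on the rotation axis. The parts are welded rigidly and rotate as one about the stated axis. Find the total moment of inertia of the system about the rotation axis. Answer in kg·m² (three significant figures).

2.27

Thin disk: I_cm = (1/4)MR² = (1/4)(2.1)(0.3)² = 0.04725 kg·m²; centre at d = 0.55 m, so the parallel axis theorem gives I = 0.04725 + (2.1)(0.55)² = 0.6825 kg·m².
Annular disk: I_cm = (1/2)M(R²+r²) = (1/2)(5.2)[(0.44)² + (0.32)²] = 0.7696 kg·m²; centre at d = 0.39 m, so the parallel axis theorem gives I = 0.7696 + (5.2)(0.39)² = 1.5605 kg·m².
Rectangular plate: I_cm = (1/12)M(a²+b²) = (1/12)(0.16)[(1.1)² + (0.86)²] = 0.025995 kg·m²; axis through the centre, so I = 0.025995 kg·m².
Total I = 0.6825 + 1.5605 + 0.025995 = 2.269 kg·m².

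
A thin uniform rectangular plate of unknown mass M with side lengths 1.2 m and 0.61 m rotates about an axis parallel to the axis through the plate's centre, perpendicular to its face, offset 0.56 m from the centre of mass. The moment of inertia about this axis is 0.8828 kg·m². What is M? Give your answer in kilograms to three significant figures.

1.90

I = I_cm + Md² = (1/12)M(a²+b²) + Md² = M·[0.0833333·[(1.2)² + (0.61)²] + (0.56)²] = M·0.46461.
So M = 0.8828 / 0.46461 = 1.9001 kg.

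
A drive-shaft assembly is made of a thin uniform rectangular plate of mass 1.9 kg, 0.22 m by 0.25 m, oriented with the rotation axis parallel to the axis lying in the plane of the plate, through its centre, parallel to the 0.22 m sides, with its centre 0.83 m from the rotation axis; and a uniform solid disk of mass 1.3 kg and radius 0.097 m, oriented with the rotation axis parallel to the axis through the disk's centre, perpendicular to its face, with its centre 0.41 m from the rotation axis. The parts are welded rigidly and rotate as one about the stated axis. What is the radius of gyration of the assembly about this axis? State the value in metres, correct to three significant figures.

0.694

Rectangular plate: I_cm = (1/12)Mb² = (1/12)(1.9)(0.25)² = 0.0098958 kg m^2; centre at d = 0.83 m, so the parallel axis theorem gives I = 0.0098958 + (1.9)(0.83)² = 1.3188 kg m^2.
Solid disk: I_cm = (1/2)MR² = (1/2)(1.3)(0.097)² = 0.0061159 kg m^2; centre at d = 0.41 m, so the parallel axis theorem gives I = 0.0061159 + (1.3)(0.41)² = 0.22465 kg m^2.
Total I = 1.5435 kg m^2; total mass M = 3.2 kg.
k = √(I/M) = √(1.5435/3.2) = 0.6945 m.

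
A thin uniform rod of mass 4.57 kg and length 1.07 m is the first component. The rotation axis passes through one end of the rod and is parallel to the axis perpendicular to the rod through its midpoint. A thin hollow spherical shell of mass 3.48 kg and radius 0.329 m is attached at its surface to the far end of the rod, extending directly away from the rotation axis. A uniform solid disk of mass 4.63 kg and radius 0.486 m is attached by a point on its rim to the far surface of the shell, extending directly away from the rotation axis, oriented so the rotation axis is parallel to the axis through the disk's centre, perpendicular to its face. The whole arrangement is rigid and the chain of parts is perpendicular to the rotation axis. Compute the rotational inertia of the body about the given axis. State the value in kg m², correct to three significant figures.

Thin rod: I_cm = (1/12)ML² = (1/12)(4.57)(1.07)² = 0.43602 kg m²; centre at d = 0.535 m, so the parallel axis theorem gives I = 0.43602 + (4.57)(0.535)² = 1.7441 kg m².
Spherical shell: I_cm = (2/3)MR² = (2/3)(3.48)(0.329)² = 0.25112 kg m²; centre at d = 0.535 + 0.535 + 0.329 = 1.399 m, so the parallel axis theorem gives I = 0.25112 + (3.48)(1.399)² = 7.0622 kg m².
Solid disk: I_cm = (1/2)MR² = (1/2)(4.63)(0.486)² = 0.54679 kg m²; centre at d = 0.535 + 0.535 + 0.329 + 0.329 + 0.486 = 2.214 m, so the parallel axis theorem gives I = 0.54679 + (4.63)(2.214)² = 23.242 kg m².
Total I = 1.7441 + 7.0622 + 23.242 = 32.048 kg m².

32.0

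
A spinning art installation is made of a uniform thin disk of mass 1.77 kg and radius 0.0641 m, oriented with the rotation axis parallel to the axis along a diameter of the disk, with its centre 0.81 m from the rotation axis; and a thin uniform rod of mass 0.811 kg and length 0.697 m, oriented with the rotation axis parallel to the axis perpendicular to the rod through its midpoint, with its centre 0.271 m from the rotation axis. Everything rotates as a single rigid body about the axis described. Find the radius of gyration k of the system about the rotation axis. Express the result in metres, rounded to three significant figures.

Thin disk: I_cm = (1/4)MR² = (1/4)(1.77)(0.0641)² = 0.0018181 kg·m²; centre at d = 0.81 m, so the parallel axis theorem gives I = 0.0018181 + (1.77)(0.81)² = 1.1631 kg·m².
Thin rod: I_cm = (1/12)ML² = (1/12)(0.811)(0.697)² = 0.032833 kg·m²; centre at d = 0.271 m, so the parallel axis theorem gives I = 0.032833 + (0.811)(0.271)² = 0.092393 kg·m².
Total I = 1.2555 kg·m²; total mass M = 2.581 kg.
k = √(I/M) = √(1.2555/2.581) = 0.69745 m.

0.697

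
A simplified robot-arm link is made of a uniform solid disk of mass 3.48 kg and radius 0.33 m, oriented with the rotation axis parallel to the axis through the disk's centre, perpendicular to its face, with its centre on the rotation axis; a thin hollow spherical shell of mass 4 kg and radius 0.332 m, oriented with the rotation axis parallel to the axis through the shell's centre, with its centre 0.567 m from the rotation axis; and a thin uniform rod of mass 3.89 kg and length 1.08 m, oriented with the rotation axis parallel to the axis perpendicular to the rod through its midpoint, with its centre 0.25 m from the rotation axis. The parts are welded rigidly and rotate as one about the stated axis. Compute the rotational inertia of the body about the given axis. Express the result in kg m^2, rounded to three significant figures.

2.39

Solid disk: I_cm = (1/2)MR² = (1/2)(3.48)(0.33)² = 0.18949 kg m^2; axis through the centre, so I = 0.18949 kg m^2.
Spherical shell: I_cm = (2/3)MR² = (2/3)(4)(0.332)² = 0.29393 kg m^2; centre at d = 0.567 m, so I = I_cm + Md² gives I = 0.29393 + (4)(0.567)² = 1.5799 kg m^2.
Thin rod: I_cm = (1/12)ML² = (1/12)(3.89)(1.08)² = 0.37811 kg m^2; centre at d = 0.25 m, so I = I_cm + Md² gives I = 0.37811 + (3.89)(0.25)² = 0.62123 kg m^2.
Total I = 0.18949 + 1.5799 + 0.62123 = 2.3906 kg m^2.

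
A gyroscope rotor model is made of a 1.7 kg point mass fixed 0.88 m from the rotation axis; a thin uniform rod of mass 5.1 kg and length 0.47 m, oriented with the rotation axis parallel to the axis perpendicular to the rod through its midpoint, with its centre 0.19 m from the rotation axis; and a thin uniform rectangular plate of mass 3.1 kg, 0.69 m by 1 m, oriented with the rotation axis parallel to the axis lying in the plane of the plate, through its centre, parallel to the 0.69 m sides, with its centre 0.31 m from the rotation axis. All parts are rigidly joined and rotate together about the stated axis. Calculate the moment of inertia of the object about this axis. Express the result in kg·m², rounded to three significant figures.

2.15

Point mass: I_cm = 0; centre at d = 0.88 m, so the parallel axis theorem gives I = 0 + (1.7)(0.88)² = 1.3165 kg·m².
Thin rod: I_cm = (1/12)ML² = (1/12)(5.1)(0.47)² = 0.093882 kg·m²; centre at d = 0.19 m, so the parallel axis theorem gives I = 0.093882 + (5.1)(0.19)² = 0.27799 kg·m².
Rectangular plate: I_cm = (1/12)Mb² = (1/12)(3.1)(1)² = 0.25833 kg·m²; centre at d = 0.31 m, so the parallel axis theorem gives I = 0.25833 + (3.1)(0.31)² = 0.55624 kg·m².
Total I = 1.3165 + 0.27799 + 0.55624 = 2.1507 kg·m².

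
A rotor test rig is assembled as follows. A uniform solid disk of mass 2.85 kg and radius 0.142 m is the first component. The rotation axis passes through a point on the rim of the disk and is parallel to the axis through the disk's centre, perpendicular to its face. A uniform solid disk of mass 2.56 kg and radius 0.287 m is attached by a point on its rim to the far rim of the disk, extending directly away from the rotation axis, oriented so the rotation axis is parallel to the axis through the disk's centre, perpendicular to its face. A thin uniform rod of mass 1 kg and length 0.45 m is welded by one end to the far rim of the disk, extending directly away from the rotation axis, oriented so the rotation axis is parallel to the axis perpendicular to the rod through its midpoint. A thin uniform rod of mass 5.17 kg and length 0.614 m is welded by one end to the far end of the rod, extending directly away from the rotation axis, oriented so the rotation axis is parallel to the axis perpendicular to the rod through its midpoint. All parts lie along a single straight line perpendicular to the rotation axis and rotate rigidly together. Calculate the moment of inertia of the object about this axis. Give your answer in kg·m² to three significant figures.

Solid disk: I_cm = (1/2)MR² = (1/2)(2.85)(0.142)² = 0.028734 kg·m²; centre at d = 0.142 m, so the parallel axis theorem gives I = 0.028734 + (2.85)(0.142)² = 0.086201 kg·m².
Solid disk: I_cm = (1/2)MR² = (1/2)(2.56)(0.287)² = 0.10543 kg·m²; centre at d = 0.142 + 0.142 + 0.287 = 0.571 m, so the parallel axis theorem gives I = 0.10543 + (2.56)(0.571)² = 0.9401 kg·m².
Thin rod: I_cm = (1/12)ML² = (1/12)(1)(0.45)² = 0.016875 kg·m²; centre at d = 0.142 + 0.142 + 0.287 + 0.287 + 0.225 = 1.083 m, so the parallel axis theorem gives I = 0.016875 + (1)(1.083)² = 1.1898 kg·m².
Thin rod: I_cm = (1/12)ML² = (1/12)(5.17)(0.614)² = 0.16242 kg·m²; centre at d = 0.142 + 0.142 + 0.287 + 0.287 + 0.225 + 0.225 + 0.307 = 1.615 m, so the parallel axis theorem gives I = 0.16242 + (5.17)(1.615)² = 13.647 kg·m².
Total I = 0.086201 + 0.9401 + 1.1898 + 13.647 = 15.863 kg·m².

15.9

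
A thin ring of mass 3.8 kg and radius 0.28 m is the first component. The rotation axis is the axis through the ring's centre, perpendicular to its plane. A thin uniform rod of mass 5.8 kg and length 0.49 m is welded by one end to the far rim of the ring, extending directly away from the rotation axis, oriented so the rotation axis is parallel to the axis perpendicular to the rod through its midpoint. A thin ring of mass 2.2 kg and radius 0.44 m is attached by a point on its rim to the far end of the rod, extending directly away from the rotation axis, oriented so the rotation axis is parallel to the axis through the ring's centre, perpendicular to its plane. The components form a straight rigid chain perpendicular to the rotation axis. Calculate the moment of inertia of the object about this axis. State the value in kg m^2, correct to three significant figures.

5.66

Thin ring: I_cm = MR² = (3.8)(0.28)² = 0.29792 kg m^2; axis through the centre, so I = 0.29792 kg m^2.
Thin rod: I_cm = (1/12)ML² = (1/12)(5.8)(0.49)² = 0.11605 kg m^2; centre at d = 0.28 + 0.245 = 0.525 m, so the parallel axis theorem gives I = 0.11605 + (5.8)(0.525)² = 1.7147 kg m^2.
Thin ring: I_cm = MR² = (2.2)(0.44)² = 0.42592 kg m^2; centre at d = 0.28 + 0.245 + 0.245 + 0.44 = 1.21 m, so the parallel axis theorem gives I = 0.42592 + (2.2)(1.21)² = 3.6469 kg m^2.
Total I = 0.29792 + 1.7147 + 3.6469 = 5.6595 kg m^2.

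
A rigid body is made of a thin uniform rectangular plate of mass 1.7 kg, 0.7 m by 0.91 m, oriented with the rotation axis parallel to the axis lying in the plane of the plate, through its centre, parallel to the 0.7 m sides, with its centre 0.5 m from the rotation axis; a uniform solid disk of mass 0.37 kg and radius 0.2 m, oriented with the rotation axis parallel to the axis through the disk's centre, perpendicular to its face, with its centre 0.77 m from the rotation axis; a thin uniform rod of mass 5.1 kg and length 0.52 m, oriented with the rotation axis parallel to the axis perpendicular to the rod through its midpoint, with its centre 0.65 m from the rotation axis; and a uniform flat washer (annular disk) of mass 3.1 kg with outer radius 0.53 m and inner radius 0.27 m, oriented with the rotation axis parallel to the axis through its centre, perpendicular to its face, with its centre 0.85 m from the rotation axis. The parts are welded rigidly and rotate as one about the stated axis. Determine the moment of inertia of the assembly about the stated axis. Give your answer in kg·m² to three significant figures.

Rectangular plate: I_cm = (1/12)Mb² = (1/12)(1.7)(0.91)² = 0.11731 kg·m²; centre at d = 0.5 m, so I = I_cm + Md² gives I = 0.11731 + (1.7)(0.5)² = 0.54231 kg·m².
Solid disk: I_cm = (1/2)MR² = (1/2)(0.37)(0.2)² = 0.0074 kg·m²; centre at d = 0.77 m, so I = I_cm + Md² gives I = 0.0074 + (0.37)(0.77)² = 0.22677 kg·m².
Thin rod: I_cm = (1/12)ML² = (1/12)(5.1)(0.52)² = 0.11492 kg·m²; centre at d = 0.65 m, so I = I_cm + Md² gives I = 0.11492 + (5.1)(0.65)² = 2.2697 kg·m².
Annular disk: I_cm = (1/2)M(R²+r²) = (1/2)(3.1)[(0.53)² + (0.27)²] = 0.54839 kg·m²; centre at d = 0.85 m, so I = I_cm + Md² gives I = 0.54839 + (3.1)(0.85)² = 2.7881 kg·m².
Total I = 0.54231 + 0.22677 + 2.2697 + 2.7881 = 5.8269 kg·m².

5.83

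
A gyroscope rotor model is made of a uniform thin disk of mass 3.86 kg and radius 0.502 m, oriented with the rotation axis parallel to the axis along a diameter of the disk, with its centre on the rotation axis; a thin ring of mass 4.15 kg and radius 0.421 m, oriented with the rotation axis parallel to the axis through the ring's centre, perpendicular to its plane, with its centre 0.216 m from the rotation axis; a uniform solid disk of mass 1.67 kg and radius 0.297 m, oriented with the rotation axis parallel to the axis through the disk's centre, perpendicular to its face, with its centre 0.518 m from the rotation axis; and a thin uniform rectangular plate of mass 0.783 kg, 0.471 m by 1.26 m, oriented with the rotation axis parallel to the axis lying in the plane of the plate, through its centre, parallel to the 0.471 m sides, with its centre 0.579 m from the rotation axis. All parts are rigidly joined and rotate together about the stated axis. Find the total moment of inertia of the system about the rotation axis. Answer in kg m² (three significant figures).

2.06

Thin disk: I_cm = (1/4)MR² = (1/4)(3.86)(0.502)² = 0.24318 kg m²; axis through the centre, so I = 0.24318 kg m².
Thin ring: I_cm = MR² = (4.15)(0.421)² = 0.73555 kg m²; centre at d = 0.216 m, so the parallel axis theorem gives I = 0.73555 + (4.15)(0.216)² = 0.92917 kg m².
Solid disk: I_cm = (1/2)MR² = (1/2)(1.67)(0.297)² = 0.073655 kg m²; centre at d = 0.518 m, so the parallel axis theorem gives I = 0.073655 + (1.67)(0.518)² = 0.52176 kg m².
Rectangular plate: I_cm = (1/12)Mb² = (1/12)(0.783)(1.26)² = 0.10359 kg m²; centre at d = 0.579 m, so the parallel axis theorem gives I = 0.10359 + (0.783)(0.579)² = 0.36608 kg m².
Total I = 0.24318 + 0.92917 + 0.52176 + 0.36608 = 2.0602 kg m².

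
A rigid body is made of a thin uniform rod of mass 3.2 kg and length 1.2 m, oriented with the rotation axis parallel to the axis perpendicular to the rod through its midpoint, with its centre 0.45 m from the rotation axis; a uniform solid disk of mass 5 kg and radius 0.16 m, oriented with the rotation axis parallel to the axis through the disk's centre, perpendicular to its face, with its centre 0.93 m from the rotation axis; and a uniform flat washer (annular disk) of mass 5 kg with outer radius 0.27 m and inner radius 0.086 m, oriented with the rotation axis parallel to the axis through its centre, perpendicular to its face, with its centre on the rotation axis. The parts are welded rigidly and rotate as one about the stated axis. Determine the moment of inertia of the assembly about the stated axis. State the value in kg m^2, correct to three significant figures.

Thin rod: I_cm = (1/12)ML² = (1/12)(3.2)(1.2)² = 0.384 kg m^2; centre at d = 0.45 m, so I = I_cm + Md² gives I = 0.384 + (3.2)(0.45)² = 1.032 kg m^2.
Solid disk: I_cm = (1/2)MR² = (1/2)(5)(0.16)² = 0.064 kg m^2; centre at d = 0.93 m, so I = I_cm + Md² gives I = 0.064 + (5)(0.93)² = 4.3885 kg m^2.
Annular disk: I_cm = (1/2)M(R²+r²) = (1/2)(5)[(0.27)² + (0.086)²] = 0.20074 kg m^2; axis through the centre, so I = 0.20074 kg m^2.
Total I = 1.032 + 4.3885 + 0.20074 = 5.6212 kg m^2.

5.62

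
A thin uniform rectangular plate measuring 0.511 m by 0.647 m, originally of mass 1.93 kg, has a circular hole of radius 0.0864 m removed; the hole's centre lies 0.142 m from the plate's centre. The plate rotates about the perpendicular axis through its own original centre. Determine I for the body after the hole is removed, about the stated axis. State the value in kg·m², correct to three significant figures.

0.106

Unpierced body about its centre: I₀ = (1/12)M(a²+b²) = (1/12)(1.93)[(0.511)² + (0.647)²] = 0.10932 kg·m².
The removed disk has mass m = M·πr²/(ab) = (1.93)·π(0.0864)²/(0.511·0.647) = 0.1369 kg (same uniform areal density).
Its moment of inertia about the rotation axis (parallel-axis theorem): I_hole = (1/2)mr² + md² = (1/2)(0.1369)(0.0864)² + (0.1369)(0.142)² = 0.0032715 kg·m².
Treating the hole as negative mass, I = I₀ − I_hole = 0.10932 − 0.0032715 = 0.10605 kg·m².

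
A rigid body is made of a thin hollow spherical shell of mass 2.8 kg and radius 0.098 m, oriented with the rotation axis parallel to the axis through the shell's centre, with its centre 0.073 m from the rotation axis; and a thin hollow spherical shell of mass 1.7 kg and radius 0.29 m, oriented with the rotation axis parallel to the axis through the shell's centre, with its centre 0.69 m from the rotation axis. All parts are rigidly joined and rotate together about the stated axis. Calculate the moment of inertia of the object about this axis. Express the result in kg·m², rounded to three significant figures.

Spherical shell: I_cm = (2/3)MR² = (2/3)(2.8)(0.098)² = 0.017927 kg·m²; centre at d = 0.073 m, so I = I_cm + Md² gives I = 0.017927 + (2.8)(0.073)² = 0.032849 kg·m².
Spherical shell: I_cm = (2/3)MR² = (2/3)(1.7)(0.29)² = 0.095313 kg·m²; centre at d = 0.69 m, so I = I_cm + Md² gives I = 0.095313 + (1.7)(0.69)² = 0.90468 kg·m².
Total I = 0.032849 + 0.90468 = 0.93753 kg·m².

0.938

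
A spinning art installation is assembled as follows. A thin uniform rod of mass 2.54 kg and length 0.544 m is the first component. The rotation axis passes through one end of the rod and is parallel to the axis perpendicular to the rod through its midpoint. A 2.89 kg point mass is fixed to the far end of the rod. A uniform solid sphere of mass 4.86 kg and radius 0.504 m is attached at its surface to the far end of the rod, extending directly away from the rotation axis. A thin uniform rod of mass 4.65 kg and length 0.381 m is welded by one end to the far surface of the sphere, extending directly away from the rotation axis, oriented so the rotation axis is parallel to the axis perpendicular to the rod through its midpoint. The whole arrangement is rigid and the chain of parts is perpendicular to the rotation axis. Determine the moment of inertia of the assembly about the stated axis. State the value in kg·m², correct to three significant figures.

Thin rod: I_cm = (1/12)ML² = (1/12)(2.54)(0.544)² = 0.06264 kg·m²; centre at d = 0.272 m, so I = I_cm + Md² gives I = 0.06264 + (2.54)(0.272)² = 0.25056 kg·m².
Point mass: I_cm = 0; centre at d = 0.272 + 0.272 = 0.544 m, so I = I_cm + Md² gives I = 0 + (2.89)(0.544)² = 0.85526 kg·m².
Solid sphere: I_cm = (2/5)MR² = (2/5)(4.86)(0.504)² = 0.49381 kg·m²; centre at d = 0.272 + 0.272 + 0.504 = 1.048 m, so I = I_cm + Md² gives I = 0.49381 + (4.86)(1.048)² = 5.8316 kg·m².
Thin rod: I_cm = (1/12)ML² = (1/12)(4.65)(0.381)² = 0.05625 kg·m²; centre at d = 0.272 + 0.272 + 0.504 + 0.504 + 0.1905 = 1.7425 m, so I = I_cm + Md² gives I = 0.05625 + (4.65)(1.7425)² = 14.175 kg·m².
Total I = 0.25056 + 0.85526 + 5.8316 + 14.175 = 21.112 kg·m².

21.1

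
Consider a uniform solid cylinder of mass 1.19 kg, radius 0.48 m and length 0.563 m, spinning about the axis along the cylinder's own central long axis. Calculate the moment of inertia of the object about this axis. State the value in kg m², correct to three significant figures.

0.137

I_cm = (1/2)MR² = (1/2)(1.19)(0.48)² = 0.13709 kg m²; axis through the centre, so I = 0.13709 kg m².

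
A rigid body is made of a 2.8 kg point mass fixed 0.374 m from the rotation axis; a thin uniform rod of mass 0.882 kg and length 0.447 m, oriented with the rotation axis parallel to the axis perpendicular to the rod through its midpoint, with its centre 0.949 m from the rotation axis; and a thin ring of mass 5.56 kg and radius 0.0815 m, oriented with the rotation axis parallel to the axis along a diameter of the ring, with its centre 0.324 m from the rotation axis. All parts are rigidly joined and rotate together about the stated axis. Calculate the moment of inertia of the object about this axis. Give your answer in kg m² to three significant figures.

Point mass: I_cm = 0; centre at d = 0.374 m, so the parallel axis theorem gives I = 0 + (2.8)(0.374)² = 0.39165 kg m².
Thin rod: I_cm = (1/12)ML² = (1/12)(0.882)(0.447)² = 0.014686 kg m²; centre at d = 0.949 m, so the parallel axis theorem gives I = 0.014686 + (0.882)(0.949)² = 0.80902 kg m².
Thin ring: I_cm = (1/2)MR² = (1/2)(5.56)(0.0815)² = 0.018465 kg m²; centre at d = 0.324 m, so the parallel axis theorem gives I = 0.018465 + (5.56)(0.324)² = 0.60213 kg m².
Total I = 0.39165 + 0.80902 + 0.60213 = 1.8028 kg m².

1.80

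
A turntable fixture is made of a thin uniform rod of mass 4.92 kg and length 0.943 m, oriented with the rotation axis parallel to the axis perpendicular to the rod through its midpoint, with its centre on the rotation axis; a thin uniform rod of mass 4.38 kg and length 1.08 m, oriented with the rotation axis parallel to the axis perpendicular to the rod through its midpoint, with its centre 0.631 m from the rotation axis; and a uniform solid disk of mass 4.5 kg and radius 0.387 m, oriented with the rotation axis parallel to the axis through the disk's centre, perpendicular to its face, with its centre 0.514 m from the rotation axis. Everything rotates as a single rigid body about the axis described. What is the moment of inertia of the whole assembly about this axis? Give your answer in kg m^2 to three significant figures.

4.06

Thin rod: I_cm = (1/12)ML² = (1/12)(4.92)(0.943)² = 0.36459 kg m^2; axis through the centre, so I = 0.36459 kg m^2.
Thin rod: I_cm = (1/12)ML² = (1/12)(4.38)(1.08)² = 0.42574 kg m^2; centre at d = 0.631 m, so I = I_cm + Md² gives I = 0.42574 + (4.38)(0.631)² = 2.1697 kg m^2.
Solid disk: I_cm = (1/2)MR² = (1/2)(4.5)(0.387)² = 0.33698 kg m^2; centre at d = 0.514 m, so I = I_cm + Md² gives I = 0.33698 + (4.5)(0.514)² = 1.5259 kg m^2.
Total I = 0.36459 + 2.1697 + 1.5259 = 4.0601 kg m^2.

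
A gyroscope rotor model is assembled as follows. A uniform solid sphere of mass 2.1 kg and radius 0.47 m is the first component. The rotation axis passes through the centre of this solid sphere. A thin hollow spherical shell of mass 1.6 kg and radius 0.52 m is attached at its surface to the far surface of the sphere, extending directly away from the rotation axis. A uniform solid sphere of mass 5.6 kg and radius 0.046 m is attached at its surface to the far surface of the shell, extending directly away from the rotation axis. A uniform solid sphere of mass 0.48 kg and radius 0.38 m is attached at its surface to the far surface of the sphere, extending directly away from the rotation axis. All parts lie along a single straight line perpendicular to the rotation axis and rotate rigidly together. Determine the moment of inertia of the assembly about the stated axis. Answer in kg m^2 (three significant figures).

17.5

Solid sphere: I_cm = (2/5)MR² = (2/5)(2.1)(0.47)² = 0.18556 kg m^2; axis through the centre, so I = 0.18556 kg m^2.
Spherical shell: I_cm = (2/3)MR² = (2/3)(1.6)(0.52)² = 0.28843 kg m^2; centre at d = 0.47 + 0.52 = 0.99 m, so the parallel axis theorem gives I = 0.28843 + (1.6)(0.99)² = 1.8566 kg m^2.
Solid sphere: I_cm = (2/5)MR² = (2/5)(5.6)(0.046)² = 0.0047398 kg m^2; centre at d = 0.47 + 0.52 + 0.52 + 0.046 = 1.556 m, so the parallel axis theorem gives I = 0.0047398 + (5.6)(1.556)² = 13.563 kg m^2.
Solid sphere: I_cm = (2/5)MR² = (2/5)(0.48)(0.38)² = 0.027725 kg m^2; centre at d = 0.47 + 0.52 + 0.52 + 0.046 + 0.046 + 0.38 = 1.982 m, so the parallel axis theorem gives I = 0.027725 + (0.48)(1.982)² = 1.9133 kg m^2.
Total I = 0.18556 + 1.8566 + 13.563 + 1.9133 = 17.519 kg m^2.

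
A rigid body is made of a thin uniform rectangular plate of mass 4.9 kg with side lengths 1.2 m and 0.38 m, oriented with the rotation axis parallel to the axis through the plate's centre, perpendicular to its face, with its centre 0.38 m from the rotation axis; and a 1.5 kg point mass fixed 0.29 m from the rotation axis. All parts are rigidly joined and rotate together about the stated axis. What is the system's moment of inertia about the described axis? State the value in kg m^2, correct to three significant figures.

Rectangular plate: I_cm = (1/12)M(a²+b²) = (1/12)(4.9)[(1.2)² + (0.38)²] = 0.64696 kg m^2; centre at d = 0.38 m, so the parallel axis theorem gives I = 0.64696 + (4.9)(0.38)² = 1.3545 kg m^2.
Point mass: I_cm = 0; centre at d = 0.29 m, so the parallel axis theorem gives I = 0 + (1.5)(0.29)² = 0.12615 kg m^2.
Total I = 1.3545 + 0.12615 = 1.4807 kg m^2.

1.48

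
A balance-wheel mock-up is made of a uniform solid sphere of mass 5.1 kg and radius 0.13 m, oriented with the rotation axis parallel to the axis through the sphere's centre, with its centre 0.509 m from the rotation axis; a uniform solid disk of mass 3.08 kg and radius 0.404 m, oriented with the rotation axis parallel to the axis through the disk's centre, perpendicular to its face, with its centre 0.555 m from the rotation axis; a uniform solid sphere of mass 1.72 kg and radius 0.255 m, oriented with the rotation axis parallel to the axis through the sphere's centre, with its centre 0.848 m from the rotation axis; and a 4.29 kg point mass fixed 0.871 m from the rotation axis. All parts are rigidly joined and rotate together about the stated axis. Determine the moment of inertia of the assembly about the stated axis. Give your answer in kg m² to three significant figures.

7.09

Solid sphere: I_cm = (2/5)MR² = (2/5)(5.1)(0.13)² = 0.034476 kg m²; centre at d = 0.509 m, so the parallel axis theorem gives I = 0.034476 + (5.1)(0.509)² = 1.3558 kg m².
Solid disk: I_cm = (1/2)MR² = (1/2)(3.08)(0.404)² = 0.25135 kg m²; centre at d = 0.555 m, so the parallel axis theorem gives I = 0.25135 + (3.08)(0.555)² = 1.2001 kg m².
Solid sphere: I_cm = (2/5)MR² = (2/5)(1.72)(0.255)² = 0.044737 kg m²; centre at d = 0.848 m, so the parallel axis theorem gives I = 0.044737 + (1.72)(0.848)² = 1.2816 kg m².
Point mass: I_cm = 0; centre at d = 0.871 m, so the parallel axis theorem gives I = 0 + (4.29)(0.871)² = 3.2546 kg m².
Total I = 1.3558 + 1.2001 + 1.2816 + 3.2546 = 7.092 kg m².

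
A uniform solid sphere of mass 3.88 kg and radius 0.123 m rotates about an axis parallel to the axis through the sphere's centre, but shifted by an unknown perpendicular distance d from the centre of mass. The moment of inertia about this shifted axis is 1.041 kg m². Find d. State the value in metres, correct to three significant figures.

About the centre-of-mass axis, I_cm = (2/5)MR² = (2/5)(3.88)(0.123)² = 0.02348 kg m².
Parallel axis theorem: I = I_cm + Md², so Md² = 1.041 − 0.02348 = 1.0175 kg m².
d = √(1.0175 / 3.88) = 0.5121 m.

0.512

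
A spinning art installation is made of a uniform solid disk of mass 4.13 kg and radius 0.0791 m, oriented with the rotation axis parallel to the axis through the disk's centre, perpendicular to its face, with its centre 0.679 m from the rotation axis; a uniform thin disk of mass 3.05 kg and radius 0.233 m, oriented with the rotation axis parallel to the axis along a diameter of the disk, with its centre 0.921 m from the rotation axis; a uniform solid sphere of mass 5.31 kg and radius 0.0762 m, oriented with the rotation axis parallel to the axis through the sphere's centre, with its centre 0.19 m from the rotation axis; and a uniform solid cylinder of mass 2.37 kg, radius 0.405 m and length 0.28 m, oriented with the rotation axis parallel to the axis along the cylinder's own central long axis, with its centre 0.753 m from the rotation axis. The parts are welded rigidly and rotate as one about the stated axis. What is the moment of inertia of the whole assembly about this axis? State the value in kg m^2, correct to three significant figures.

6.29

Solid disk: I_cm = (1/2)MR² = (1/2)(4.13)(0.0791)² = 0.01292 kg m^2; centre at d = 0.679 m, so I = I_cm + Md² gives I = 0.01292 + (4.13)(0.679)² = 1.917 kg m^2.
Thin disk: I_cm = (1/4)MR² = (1/4)(3.05)(0.233)² = 0.041395 kg m^2; centre at d = 0.921 m, so I = I_cm + Md² gives I = 0.041395 + (3.05)(0.921)² = 2.6285 kg m^2.
Solid sphere: I_cm = (2/5)MR² = (2/5)(5.31)(0.0762)² = 0.012333 kg m^2; centre at d = 0.19 m, so I = I_cm + Md² gives I = 0.012333 + (5.31)(0.19)² = 0.20402 kg m^2.
Solid cylinder: I_cm = (1/2)MR² = (1/2)(2.37)(0.405)² = 0.19437 kg m^2; centre at d = 0.753 m, so I = I_cm + Md² gives I = 0.19437 + (2.37)(0.753)² = 1.5382 kg m^2.
Total I = 1.917 + 2.6285 + 0.20402 + 1.5382 = 6.2878 kg m^2.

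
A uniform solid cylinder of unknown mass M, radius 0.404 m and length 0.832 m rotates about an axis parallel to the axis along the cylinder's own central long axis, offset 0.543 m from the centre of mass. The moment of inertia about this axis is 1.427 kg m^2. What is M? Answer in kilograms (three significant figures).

3.79

I = I_cm + Md² = (1/2)MR² + Md² = M·[0.5·(0.404)² + (0.543)²] = M·0.37646.
So M = 1.427 / 0.37646 = 3.7906 kg.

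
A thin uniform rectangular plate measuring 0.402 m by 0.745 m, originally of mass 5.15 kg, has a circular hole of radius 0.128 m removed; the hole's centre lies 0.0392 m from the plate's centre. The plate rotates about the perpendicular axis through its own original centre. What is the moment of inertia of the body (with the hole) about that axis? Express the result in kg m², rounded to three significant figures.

0.299

Unpierced body about its centre: I₀ = (1/12)M(a²+b²) = (1/12)(5.15)[(0.402)² + (0.745)²] = 0.30755 kg m².
The removed disk has mass m = M·πr²/(ab) = (5.15)·π(0.128)²/(0.402·0.745) = 0.8851 kg (same uniform areal density).
Its moment of inertia about the rotation axis (parallel-axis theorem): I_hole = (1/2)mr² + md² = (1/2)(0.8851)(0.128)² + (0.8851)(0.0392)² = 0.0086109 kg m².
Treating the hole as negative mass, I = I₀ − I_hole = 0.30755 − 0.0086109 = 0.29894 kg m².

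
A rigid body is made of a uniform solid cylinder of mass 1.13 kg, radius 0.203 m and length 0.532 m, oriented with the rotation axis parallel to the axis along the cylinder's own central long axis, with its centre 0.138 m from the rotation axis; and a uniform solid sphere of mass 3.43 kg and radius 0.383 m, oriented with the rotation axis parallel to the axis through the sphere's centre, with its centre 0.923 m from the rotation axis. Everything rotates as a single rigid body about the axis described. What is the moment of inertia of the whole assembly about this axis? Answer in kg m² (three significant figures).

Solid cylinder: I_cm = (1/2)MR² = (1/2)(1.13)(0.203)² = 0.023283 kg m²; centre at d = 0.138 m, so I = I_cm + Md² gives I = 0.023283 + (1.13)(0.138)² = 0.044803 kg m².
Solid sphere: I_cm = (2/5)MR² = (2/5)(3.43)(0.383)² = 0.20126 kg m²; centre at d = 0.923 m, so I = I_cm + Md² gives I = 0.20126 + (3.43)(0.923)² = 3.1234 kg m².
Total I = 0.044803 + 3.1234 = 3.1682 kg m².

3.17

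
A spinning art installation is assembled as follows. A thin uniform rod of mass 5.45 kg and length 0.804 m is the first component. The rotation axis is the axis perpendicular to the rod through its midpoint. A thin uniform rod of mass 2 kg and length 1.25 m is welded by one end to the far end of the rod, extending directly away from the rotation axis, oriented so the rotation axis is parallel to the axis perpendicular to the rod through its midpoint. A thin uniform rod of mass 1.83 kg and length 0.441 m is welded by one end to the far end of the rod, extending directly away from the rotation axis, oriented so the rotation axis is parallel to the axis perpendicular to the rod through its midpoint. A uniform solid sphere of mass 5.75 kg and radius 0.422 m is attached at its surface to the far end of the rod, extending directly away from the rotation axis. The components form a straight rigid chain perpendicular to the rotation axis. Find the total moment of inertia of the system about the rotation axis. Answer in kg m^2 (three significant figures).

45.9

Thin rod: I_cm = (1/12)ML² = (1/12)(5.45)(0.804)² = 0.29358 kg m^2; axis through the centre, so I = 0.29358 kg m^2.
Thin rod: I_cm = (1/12)ML² = (1/12)(2)(1.25)² = 0.26042 kg m^2; centre at d = 0.402 + 0.625 = 1.027 m, so the parallel axis theorem gives I = 0.26042 + (2)(1.027)² = 2.3699 kg m^2.
Thin rod: I_cm = (1/12)ML² = (1/12)(1.83)(0.441)² = 0.029658 kg m^2; centre at d = 0.402 + 0.625 + 0.625 + 0.2205 = 1.8725 m, so the parallel axis theorem gives I = 0.029658 + (1.83)(1.8725)² = 6.4461 kg m^2.
Solid sphere: I_cm = (2/5)MR² = (2/5)(5.75)(0.422)² = 0.40959 kg m^2; centre at d = 0.402 + 0.625 + 0.625 + 0.2205 + 0.2205 + 0.422 = 2.515 m, so the parallel axis theorem gives I = 0.40959 + (5.75)(2.515)² = 36.78 kg m^2.
Total I = 0.29358 + 2.3699 + 6.4461 + 36.78 = 45.889 kg m^2.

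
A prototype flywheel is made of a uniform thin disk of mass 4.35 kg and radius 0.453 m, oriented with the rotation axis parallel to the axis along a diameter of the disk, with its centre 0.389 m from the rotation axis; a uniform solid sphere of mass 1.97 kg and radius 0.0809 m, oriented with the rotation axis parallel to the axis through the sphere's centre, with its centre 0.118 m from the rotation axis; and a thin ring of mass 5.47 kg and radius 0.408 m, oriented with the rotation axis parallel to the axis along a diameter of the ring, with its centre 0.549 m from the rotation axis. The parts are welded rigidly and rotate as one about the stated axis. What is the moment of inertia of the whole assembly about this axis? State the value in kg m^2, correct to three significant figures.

3.02

Thin disk: I_cm = (1/4)MR² = (1/4)(4.35)(0.453)² = 0.22316 kg m^2; centre at d = 0.389 m, so the parallel axis theorem gives I = 0.22316 + (4.35)(0.389)² = 0.88141 kg m^2.
Solid sphere: I_cm = (2/5)MR² = (2/5)(1.97)(0.0809)² = 0.0051573 kg m^2; centre at d = 0.118 m, so the parallel axis theorem gives I = 0.0051573 + (1.97)(0.118)² = 0.032588 kg m^2.
Thin ring: I_cm = (1/2)MR² = (1/2)(5.47)(0.408)² = 0.45528 kg m^2; centre at d = 0.549 m, so the parallel axis theorem gives I = 0.45528 + (5.47)(0.549)² = 2.1039 kg m^2.
Total I = 0.88141 + 0.032588 + 2.1039 = 3.0179 kg m^2.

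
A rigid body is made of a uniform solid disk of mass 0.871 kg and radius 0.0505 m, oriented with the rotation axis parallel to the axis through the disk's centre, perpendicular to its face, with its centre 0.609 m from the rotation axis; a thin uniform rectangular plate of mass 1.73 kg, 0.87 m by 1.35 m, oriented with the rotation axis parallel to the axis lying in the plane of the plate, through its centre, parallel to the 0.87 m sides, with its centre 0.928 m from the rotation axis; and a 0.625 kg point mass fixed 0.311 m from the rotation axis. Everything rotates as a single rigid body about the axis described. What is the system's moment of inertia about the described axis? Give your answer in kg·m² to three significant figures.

2.14

Solid disk: I_cm = (1/2)MR² = (1/2)(0.871)(0.0505)² = 0.0011106 kg·m²; centre at d = 0.609 m, so I = I_cm + Md² gives I = 0.0011106 + (0.871)(0.609)² = 0.32415 kg·m².
Rectangular plate: I_cm = (1/12)Mb² = (1/12)(1.73)(1.35)² = 0.26274 kg·m²; centre at d = 0.928 m, so I = I_cm + Md² gives I = 0.26274 + (1.73)(0.928)² = 1.7526 kg·m².
Point mass: I_cm = 0; centre at d = 0.311 m, so I = I_cm + Md² gives I = 0 + (0.625)(0.311)² = 0.060451 kg·m².
Total I = 0.32415 + 1.7526 + 0.060451 = 2.1372 kg·m².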